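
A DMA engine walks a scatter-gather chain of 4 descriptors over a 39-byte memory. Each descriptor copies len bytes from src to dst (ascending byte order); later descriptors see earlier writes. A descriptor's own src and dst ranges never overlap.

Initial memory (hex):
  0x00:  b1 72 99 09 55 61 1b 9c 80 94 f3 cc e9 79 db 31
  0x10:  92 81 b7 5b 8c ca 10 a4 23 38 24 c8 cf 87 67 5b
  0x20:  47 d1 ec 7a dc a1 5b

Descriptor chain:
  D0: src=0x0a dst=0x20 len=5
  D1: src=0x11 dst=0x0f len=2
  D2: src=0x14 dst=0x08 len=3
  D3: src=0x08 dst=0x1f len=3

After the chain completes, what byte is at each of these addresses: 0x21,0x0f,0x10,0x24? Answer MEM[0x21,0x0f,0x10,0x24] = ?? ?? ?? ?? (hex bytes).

MEM[0x21,0x0f,0x10,0x24] = 10 81 b7 db

[0] 0x0a->0x20 len=5 : f3 cc e9 79 db
[1] 0x11->0x0f len=2 : 81 b7
[2] 0x14->0x08 len=3 : 8c ca 10
[3] 0x08->0x1f len=3 : 8c ca 10
query mem[0x21]=0x10, mem[0x0f]=0x81, mem[0x10]=0xb7, mem[0x24]=0xdb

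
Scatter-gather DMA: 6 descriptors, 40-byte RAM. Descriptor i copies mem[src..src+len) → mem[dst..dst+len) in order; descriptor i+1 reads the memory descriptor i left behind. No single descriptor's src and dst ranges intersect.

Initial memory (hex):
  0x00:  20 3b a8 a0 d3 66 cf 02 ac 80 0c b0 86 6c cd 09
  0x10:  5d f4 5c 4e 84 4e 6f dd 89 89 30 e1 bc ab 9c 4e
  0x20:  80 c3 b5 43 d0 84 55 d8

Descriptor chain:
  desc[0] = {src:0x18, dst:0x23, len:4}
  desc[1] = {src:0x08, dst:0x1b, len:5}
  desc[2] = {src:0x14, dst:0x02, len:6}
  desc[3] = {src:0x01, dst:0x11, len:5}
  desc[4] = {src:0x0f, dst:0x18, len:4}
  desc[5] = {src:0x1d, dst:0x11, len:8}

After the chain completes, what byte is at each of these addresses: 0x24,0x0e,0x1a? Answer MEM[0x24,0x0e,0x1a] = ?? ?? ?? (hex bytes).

MEM[0x24,0x0e,0x1a] = 89 cd 3b

[0] 0x18->0x23 len=4 : 89 89 30 e1
[1] 0x08->0x1b len=5 : ac 80 0c b0 86
[2] 0x14->0x02 len=6 : 84 4e 6f dd 89 89
[3] 0x01->0x11 len=5 : 3b 84 4e 6f dd
[4] 0x0f->0x18 len=4 : 09 5d 3b 84
[5] 0x1d->0x11 len=8 : 0c b0 86 80 c3 b5 89 89
query mem[0x24]=0x89, mem[0x0e]=0xcd, mem[0x1a]=0x3b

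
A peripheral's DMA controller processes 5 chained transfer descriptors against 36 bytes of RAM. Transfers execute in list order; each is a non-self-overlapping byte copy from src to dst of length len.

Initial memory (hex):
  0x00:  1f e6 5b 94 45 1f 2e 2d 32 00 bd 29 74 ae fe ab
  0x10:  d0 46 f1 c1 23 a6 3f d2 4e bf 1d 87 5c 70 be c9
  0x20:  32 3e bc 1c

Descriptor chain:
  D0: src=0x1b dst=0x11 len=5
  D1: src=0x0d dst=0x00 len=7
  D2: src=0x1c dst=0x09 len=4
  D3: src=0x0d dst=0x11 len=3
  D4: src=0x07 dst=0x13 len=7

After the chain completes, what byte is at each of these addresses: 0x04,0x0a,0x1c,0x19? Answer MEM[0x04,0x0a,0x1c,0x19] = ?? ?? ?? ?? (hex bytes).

MEM[0x04,0x0a,0x1c,0x19] = 87 70 5c ae

  after D0: wrote 5B at 0x11 = 875c70bec9
  after D1: wrote 7B at 0x00 = aefeabd0875c70
  after D2: wrote 4B at 0x09 = 5c70bec9
  after D3: wrote 3B at 0x11 = aefeab
  after D4: wrote 7B at 0x13 = 2d325c70bec9ae
query mem[0x04]=0x87, mem[0x0a]=0x70, mem[0x1c]=0x5c, mem[0x19]=0xae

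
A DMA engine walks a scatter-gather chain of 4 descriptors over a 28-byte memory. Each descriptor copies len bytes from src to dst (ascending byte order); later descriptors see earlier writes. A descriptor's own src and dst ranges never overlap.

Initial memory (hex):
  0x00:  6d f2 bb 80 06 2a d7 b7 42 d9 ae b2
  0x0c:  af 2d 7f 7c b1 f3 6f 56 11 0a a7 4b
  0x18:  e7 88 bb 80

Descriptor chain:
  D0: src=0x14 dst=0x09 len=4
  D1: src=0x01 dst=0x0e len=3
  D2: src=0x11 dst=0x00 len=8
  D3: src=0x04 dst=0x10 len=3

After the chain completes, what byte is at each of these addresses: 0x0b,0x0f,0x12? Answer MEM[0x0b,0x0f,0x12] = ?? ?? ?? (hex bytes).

MEM[0x0b,0x0f,0x12] = a7 bb 4b

D0: mem[0x09..0x0c] <- [11 0a a7 4b]
D1: mem[0x0e..0x10] <- [f2 bb 80]
D2: mem[0x00..0x07] <- [f3 6f 56 11 0a a7 4b e7]
D3: mem[0x10..0x12] <- [0a a7 4b]
query mem[0x0b]=0xa7, mem[0x0f]=0xbb, mem[0x12]=0x4b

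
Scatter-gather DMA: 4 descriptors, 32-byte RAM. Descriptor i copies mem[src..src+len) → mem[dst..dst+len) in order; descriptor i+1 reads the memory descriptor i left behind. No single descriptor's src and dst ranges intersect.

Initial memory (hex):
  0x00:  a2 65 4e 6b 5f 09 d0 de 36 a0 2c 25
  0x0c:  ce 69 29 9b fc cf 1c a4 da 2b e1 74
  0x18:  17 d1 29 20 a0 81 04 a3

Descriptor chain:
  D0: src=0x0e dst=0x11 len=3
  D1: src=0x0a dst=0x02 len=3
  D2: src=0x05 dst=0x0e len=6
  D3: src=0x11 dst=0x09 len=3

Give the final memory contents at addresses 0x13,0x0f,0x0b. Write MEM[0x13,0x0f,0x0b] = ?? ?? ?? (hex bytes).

MEM[0x13,0x0f,0x0b] = 2c d0 2c

[0] 0x0e->0x11 len=3 : 29 9b fc
[1] 0x0a->0x02 len=3 : 2c 25 ce
[2] 0x05->0x0e len=6 : 09 d0 de 36 a0 2c
[3] 0x11->0x09 len=3 : 36 a0 2c
query mem[0x13]=0x2c, mem[0x0f]=0xd0, mem[0x0b]=0x2c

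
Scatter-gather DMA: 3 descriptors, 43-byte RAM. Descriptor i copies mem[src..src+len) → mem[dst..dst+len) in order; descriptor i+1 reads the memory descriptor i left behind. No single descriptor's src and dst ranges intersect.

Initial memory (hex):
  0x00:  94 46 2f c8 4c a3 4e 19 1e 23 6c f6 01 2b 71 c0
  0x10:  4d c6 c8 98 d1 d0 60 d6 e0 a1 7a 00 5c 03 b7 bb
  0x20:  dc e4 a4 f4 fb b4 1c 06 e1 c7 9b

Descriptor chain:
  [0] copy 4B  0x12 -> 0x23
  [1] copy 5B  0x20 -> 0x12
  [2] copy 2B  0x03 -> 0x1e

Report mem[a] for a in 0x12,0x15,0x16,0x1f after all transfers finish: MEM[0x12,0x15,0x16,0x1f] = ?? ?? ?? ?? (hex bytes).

D0: mem[0x23..0x26] <- [c8 98 d1 d0]
D1: mem[0x12..0x16] <- [dc e4 a4 c8 98]
D2: mem[0x1e..0x1f] <- [c8 4c]
query mem[0x12]=0xdc, mem[0x15]=0xc8, mem[0x16]=0x98, mem[0x1f]=0x4c

MEM[0x12,0x15,0x16,0x1f] = dc c8 98 4c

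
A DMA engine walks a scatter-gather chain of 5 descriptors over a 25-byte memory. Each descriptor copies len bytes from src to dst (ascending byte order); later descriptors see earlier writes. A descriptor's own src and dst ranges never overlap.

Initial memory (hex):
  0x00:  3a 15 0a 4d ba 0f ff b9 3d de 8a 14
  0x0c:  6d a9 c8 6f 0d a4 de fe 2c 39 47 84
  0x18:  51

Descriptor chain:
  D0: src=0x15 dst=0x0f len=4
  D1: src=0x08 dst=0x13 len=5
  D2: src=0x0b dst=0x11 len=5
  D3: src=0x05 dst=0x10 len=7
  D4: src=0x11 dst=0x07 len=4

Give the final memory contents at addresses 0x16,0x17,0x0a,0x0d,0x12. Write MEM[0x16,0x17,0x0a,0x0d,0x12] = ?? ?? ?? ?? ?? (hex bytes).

D0: mem[0x0f..0x12] <- [39 47 84 51]
D1: mem[0x13..0x17] <- [3d de 8a 14 6d]
D2: mem[0x11..0x15] <- [14 6d a9 c8 39]
D3: mem[0x10..0x16] <- [0f ff b9 3d de 8a 14]
D4: mem[0x07..0x0a] <- [ff b9 3d de]
query mem[0x16]=0x14, mem[0x17]=0x6d, mem[0x0a]=0xde, mem[0x0d]=0xa9, mem[0x12]=0xb9

MEM[0x16,0x17,0x0a,0x0d,0x12] = 14 6d de a9 b9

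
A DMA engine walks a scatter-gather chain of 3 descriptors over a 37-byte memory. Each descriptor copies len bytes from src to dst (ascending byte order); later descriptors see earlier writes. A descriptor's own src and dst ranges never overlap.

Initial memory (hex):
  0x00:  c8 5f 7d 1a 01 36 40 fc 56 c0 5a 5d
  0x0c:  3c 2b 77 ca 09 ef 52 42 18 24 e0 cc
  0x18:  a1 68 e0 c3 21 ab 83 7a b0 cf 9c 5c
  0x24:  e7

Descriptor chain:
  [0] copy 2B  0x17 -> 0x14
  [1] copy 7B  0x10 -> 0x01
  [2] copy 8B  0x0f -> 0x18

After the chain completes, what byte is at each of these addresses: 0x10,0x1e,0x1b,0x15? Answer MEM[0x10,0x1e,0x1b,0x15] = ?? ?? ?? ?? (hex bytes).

#0 dst[0x14+2] := {0xcc,0xa1}
#1 dst[0x01+7] := {0x09,0xef,0x52,0x42,0xcc,0xa1,0xe0}
#2 dst[0x18+8] := {0xca,0x09,0xef,0x52,0x42,0xcc,0xa1,0xe0}
query mem[0x10]=0x09, mem[0x1e]=0xa1, mem[0x1b]=0x52, mem[0x15]=0xa1

MEM[0x10,0x1e,0x1b,0x15] = 09 a1 52 a1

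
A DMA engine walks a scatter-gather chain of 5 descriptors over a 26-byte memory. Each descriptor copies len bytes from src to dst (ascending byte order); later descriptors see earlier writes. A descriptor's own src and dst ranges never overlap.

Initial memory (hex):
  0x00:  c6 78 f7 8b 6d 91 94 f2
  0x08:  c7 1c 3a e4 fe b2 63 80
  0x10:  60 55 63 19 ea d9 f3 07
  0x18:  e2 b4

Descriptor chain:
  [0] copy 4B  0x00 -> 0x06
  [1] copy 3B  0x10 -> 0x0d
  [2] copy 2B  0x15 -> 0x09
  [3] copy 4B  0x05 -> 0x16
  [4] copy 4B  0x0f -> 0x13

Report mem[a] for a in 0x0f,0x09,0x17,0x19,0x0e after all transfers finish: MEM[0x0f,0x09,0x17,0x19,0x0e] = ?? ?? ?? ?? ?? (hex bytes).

#0 dst[0x06+4] := {0xc6,0x78,0xf7,0x8b}
#1 dst[0x0d+3] := {0x60,0x55,0x63}
#2 dst[0x09+2] := {0xd9,0xf3}
#3 dst[0x16+4] := {0x91,0xc6,0x78,0xf7}
#4 dst[0x13+4] := {0x63,0x60,0x55,0x63}
query mem[0x0f]=0x63, mem[0x09]=0xd9, mem[0x17]=0xc6, mem[0x19]=0xf7, mem[0x0e]=0x55

MEM[0x0f,0x09,0x17,0x19,0x0e] = 63 d9 c6 f7 55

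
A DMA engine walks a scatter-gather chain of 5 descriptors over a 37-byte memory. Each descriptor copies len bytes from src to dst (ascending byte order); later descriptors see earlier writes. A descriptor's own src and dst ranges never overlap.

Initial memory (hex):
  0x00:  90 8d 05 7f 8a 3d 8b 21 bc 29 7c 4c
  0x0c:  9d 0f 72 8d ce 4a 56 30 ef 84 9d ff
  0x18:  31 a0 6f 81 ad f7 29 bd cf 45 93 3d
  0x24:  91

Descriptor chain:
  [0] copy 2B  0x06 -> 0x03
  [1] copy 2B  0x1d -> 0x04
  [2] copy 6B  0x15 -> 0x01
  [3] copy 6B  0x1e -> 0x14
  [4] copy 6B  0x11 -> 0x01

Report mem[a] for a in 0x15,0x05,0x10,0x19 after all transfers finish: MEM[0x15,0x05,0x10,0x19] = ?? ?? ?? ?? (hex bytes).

MEM[0x15,0x05,0x10,0x19] = bd bd ce 3d

D0: mem[0x03..0x04] <- [8b 21]
D1: mem[0x04..0x05] <- [f7 29]
D2: mem[0x01..0x06] <- [84 9d ff 31 a0 6f]
D3: mem[0x14..0x19] <- [29 bd cf 45 93 3d]
D4: mem[0x01..0x06] <- [4a 56 30 29 bd cf]
query mem[0x15]=0xbd, mem[0x05]=0xbd, mem[0x10]=0xce, mem[0x19]=0x3d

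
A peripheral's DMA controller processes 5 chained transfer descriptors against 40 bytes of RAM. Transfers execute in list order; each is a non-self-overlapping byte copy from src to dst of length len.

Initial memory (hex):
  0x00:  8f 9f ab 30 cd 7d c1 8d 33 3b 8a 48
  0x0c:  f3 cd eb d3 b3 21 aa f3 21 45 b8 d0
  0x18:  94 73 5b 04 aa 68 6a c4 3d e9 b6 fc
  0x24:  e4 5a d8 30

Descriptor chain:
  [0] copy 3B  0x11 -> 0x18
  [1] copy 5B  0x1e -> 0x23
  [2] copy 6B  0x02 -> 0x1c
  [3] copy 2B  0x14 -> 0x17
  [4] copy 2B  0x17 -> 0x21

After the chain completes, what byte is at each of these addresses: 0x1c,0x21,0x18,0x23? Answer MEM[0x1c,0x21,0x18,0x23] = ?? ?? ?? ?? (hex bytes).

  after D0: wrote 3B at 0x18 = 21aaf3
  after D1: wrote 5B at 0x23 = 6ac43de9b6
  after D2: wrote 6B at 0x1c = ab30cd7dc18d
  after D3: wrote 2B at 0x17 = 2145
  after D4: wrote 2B at 0x21 = 2145
query mem[0x1c]=0xab, mem[0x21]=0x21, mem[0x18]=0x45, mem[0x23]=0x6a

MEM[0x1c,0x21,0x18,0x23] = ab 21 45 6a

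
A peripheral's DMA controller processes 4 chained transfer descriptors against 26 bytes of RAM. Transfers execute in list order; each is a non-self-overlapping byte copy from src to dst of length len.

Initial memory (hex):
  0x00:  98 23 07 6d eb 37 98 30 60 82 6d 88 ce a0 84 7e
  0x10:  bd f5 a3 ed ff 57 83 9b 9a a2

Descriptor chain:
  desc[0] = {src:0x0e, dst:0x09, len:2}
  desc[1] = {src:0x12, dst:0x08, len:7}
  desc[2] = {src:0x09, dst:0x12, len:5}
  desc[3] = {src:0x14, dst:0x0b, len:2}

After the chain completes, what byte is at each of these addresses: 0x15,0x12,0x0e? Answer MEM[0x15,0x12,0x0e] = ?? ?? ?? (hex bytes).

MEM[0x15,0x12,0x0e] = 83 ed 9a

  after D0: wrote 2B at 0x09 = 847e
  after D1: wrote 7B at 0x08 = a3edff57839b9a
  after D2: wrote 5B at 0x12 = edff57839b
  after D3: wrote 2B at 0x0b = 5783
query mem[0x15]=0x83, mem[0x12]=0xed, mem[0x0e]=0x9a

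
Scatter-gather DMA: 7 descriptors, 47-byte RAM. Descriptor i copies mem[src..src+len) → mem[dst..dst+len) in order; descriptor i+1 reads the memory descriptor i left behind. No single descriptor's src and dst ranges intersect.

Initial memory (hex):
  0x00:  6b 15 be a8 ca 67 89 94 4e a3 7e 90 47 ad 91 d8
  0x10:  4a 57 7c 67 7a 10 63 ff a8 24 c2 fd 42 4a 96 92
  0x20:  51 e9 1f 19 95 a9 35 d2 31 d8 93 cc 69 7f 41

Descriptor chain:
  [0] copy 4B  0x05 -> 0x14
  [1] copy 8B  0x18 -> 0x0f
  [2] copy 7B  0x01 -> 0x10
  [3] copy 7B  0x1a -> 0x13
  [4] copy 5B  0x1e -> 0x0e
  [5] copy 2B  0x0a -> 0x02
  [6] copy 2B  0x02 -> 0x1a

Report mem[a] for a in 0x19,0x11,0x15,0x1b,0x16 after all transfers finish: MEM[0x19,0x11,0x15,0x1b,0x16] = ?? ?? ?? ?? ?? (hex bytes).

[0] 0x05->0x14 len=4 : 67 89 94 4e
[1] 0x18->0x0f len=8 : a8 24 c2 fd 42 4a 96 92
[2] 0x01->0x10 len=7 : 15 be a8 ca 67 89 94
[3] 0x1a->0x13 len=7 : c2 fd 42 4a 96 92 51
[4] 0x1e->0x0e len=5 : 96 92 51 e9 1f
[5] 0x0a->0x02 len=2 : 7e 90
[6] 0x02->0x1a len=2 : 7e 90
query mem[0x19]=0x51, mem[0x11]=0xe9, mem[0x15]=0x42, mem[0x1b]=0x90, mem[0x16]=0x4a

MEM[0x19,0x11,0x15,0x1b,0x16] = 51 e9 42 90 4a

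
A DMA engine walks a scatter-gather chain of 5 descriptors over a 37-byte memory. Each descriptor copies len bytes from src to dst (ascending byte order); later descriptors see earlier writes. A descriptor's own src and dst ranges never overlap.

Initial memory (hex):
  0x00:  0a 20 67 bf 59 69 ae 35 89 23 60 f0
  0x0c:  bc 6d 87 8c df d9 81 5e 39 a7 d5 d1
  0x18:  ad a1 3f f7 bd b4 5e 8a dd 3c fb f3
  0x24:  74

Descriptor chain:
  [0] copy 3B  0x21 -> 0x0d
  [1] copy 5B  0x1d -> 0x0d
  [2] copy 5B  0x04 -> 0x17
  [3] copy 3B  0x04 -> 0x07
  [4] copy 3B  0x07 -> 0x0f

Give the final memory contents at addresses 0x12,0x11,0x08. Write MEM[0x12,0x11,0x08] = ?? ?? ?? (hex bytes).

MEM[0x12,0x11,0x08] = 81 ae 69

#0 dst[0x0d+3] := {0x3c,0xfb,0xf3}
#1 dst[0x0d+5] := {0xb4,0x5e,0x8a,0xdd,0x3c}
#2 dst[0x17+5] := {0x59,0x69,0xae,0x35,0x89}
#3 dst[0x07+3] := {0x59,0x69,0xae}
#4 dst[0x0f+3] := {0x59,0x69,0xae}
query mem[0x12]=0x81, mem[0x11]=0xae, mem[0x08]=0x69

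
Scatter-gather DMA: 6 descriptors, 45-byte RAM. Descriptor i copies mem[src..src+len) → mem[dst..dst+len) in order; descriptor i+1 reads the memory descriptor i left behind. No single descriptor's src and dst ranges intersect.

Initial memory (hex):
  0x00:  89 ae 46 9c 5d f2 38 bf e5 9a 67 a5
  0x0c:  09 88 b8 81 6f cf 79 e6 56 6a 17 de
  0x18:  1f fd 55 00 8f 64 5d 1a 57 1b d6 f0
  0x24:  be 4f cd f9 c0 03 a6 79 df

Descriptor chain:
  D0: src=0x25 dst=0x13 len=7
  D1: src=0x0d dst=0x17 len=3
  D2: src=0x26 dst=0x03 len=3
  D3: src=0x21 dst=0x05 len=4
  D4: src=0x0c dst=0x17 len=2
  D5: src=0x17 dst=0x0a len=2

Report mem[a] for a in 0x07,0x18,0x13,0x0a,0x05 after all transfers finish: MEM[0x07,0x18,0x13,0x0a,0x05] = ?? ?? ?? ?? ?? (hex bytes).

MEM[0x07,0x18,0x13,0x0a,0x05] = f0 88 4f 09 1b

[0] 0x25->0x13 len=7 : 4f cd f9 c0 03 a6 79
[1] 0x0d->0x17 len=3 : 88 b8 81
[2] 0x26->0x03 len=3 : cd f9 c0
[3] 0x21->0x05 len=4 : 1b d6 f0 be
[4] 0x0c->0x17 len=2 : 09 88
[5] 0x17->0x0a len=2 : 09 88
query mem[0x07]=0xf0, mem[0x18]=0x88, mem[0x13]=0x4f, mem[0x0a]=0x09, mem[0x05]=0x1b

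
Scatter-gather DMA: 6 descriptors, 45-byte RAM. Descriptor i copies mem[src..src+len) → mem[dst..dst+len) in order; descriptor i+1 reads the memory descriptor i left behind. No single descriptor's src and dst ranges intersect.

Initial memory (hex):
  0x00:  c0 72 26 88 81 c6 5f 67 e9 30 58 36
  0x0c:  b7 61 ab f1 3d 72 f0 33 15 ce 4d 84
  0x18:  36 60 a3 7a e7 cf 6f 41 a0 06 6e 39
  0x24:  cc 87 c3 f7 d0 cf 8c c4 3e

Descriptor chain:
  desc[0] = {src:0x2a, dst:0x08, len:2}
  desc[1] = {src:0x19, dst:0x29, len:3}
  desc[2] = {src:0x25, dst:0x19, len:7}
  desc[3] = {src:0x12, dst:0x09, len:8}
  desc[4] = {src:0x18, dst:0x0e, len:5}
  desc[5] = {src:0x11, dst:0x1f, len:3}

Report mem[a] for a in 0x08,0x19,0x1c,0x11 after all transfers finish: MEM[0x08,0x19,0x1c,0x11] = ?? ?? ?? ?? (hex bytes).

MEM[0x08,0x19,0x1c,0x11] = 8c 87 d0 f7

D0: mem[0x08..0x09] <- [8c c4]
D1: mem[0x29..0x2b] <- [60 a3 7a]
D2: mem[0x19..0x1f] <- [87 c3 f7 d0 60 a3 7a]
D3: mem[0x09..0x10] <- [f0 33 15 ce 4d 84 36 87]
D4: mem[0x0e..0x12] <- [36 87 c3 f7 d0]
D5: mem[0x1f..0x21] <- [f7 d0 33]
query mem[0x08]=0x8c, mem[0x19]=0x87, mem[0x1c]=0xd0, mem[0x11]=0xf7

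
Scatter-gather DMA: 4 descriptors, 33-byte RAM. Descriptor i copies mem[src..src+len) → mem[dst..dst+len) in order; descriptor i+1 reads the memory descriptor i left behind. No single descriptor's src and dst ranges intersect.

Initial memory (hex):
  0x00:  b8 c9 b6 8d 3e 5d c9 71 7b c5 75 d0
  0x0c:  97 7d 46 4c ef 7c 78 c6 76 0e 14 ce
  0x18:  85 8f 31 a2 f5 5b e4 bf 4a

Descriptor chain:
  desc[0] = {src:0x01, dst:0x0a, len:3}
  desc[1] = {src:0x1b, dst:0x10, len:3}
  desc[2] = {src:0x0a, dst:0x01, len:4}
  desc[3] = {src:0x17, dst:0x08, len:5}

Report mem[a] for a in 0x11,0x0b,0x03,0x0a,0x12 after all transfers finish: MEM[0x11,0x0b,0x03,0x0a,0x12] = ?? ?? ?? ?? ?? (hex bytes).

MEM[0x11,0x0b,0x03,0x0a,0x12] = f5 31 8d 8f 5b

D0: mem[0x0a..0x0c] <- [c9 b6 8d]
D1: mem[0x10..0x12] <- [a2 f5 5b]
D2: mem[0x01..0x04] <- [c9 b6 8d 7d]
D3: mem[0x08..0x0c] <- [ce 85 8f 31 a2]
query mem[0x11]=0xf5, mem[0x0b]=0x31, mem[0x03]=0x8d, mem[0x0a]=0x8f, mem[0x12]=0x5b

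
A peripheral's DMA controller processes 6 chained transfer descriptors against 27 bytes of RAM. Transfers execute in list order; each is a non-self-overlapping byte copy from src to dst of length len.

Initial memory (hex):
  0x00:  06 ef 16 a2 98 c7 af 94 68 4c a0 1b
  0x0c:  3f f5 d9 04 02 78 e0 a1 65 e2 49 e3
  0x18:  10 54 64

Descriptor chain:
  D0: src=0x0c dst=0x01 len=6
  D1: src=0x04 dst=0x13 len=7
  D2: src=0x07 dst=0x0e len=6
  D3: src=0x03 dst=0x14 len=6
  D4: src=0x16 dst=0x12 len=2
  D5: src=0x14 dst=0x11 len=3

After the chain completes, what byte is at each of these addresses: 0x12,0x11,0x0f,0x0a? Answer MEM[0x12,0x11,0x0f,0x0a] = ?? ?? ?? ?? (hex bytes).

#0 dst[0x01+6] := {0x3f,0xf5,0xd9,0x04,0x02,0x78}
#1 dst[0x13+7] := {0x04,0x02,0x78,0x94,0x68,0x4c,0xa0}
#2 dst[0x0e+6] := {0x94,0x68,0x4c,0xa0,0x1b,0x3f}
#3 dst[0x14+6] := {0xd9,0x04,0x02,0x78,0x94,0x68}
#4 dst[0x12+2] := {0x02,0x78}
#5 dst[0x11+3] := {0xd9,0x04,0x02}
query mem[0x12]=0x04, mem[0x11]=0xd9, mem[0x0f]=0x68, mem[0x0a]=0xa0

MEM[0x12,0x11,0x0f,0x0a] = 04 d9 68 a0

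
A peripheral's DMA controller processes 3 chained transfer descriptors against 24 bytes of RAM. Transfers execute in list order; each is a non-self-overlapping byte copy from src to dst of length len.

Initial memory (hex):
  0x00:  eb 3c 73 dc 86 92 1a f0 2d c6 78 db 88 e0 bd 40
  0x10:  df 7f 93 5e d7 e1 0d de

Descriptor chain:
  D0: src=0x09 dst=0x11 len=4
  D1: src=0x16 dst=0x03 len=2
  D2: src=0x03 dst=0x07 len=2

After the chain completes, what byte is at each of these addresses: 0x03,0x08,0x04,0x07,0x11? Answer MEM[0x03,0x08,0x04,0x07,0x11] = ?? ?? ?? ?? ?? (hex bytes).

  after D0: wrote 4B at 0x11 = c678db88
  after D1: wrote 2B at 0x03 = 0dde
  after D2: wrote 2B at 0x07 = 0dde
query mem[0x03]=0x0d, mem[0x08]=0xde, mem[0x04]=0xde, mem[0x07]=0x0d, mem[0x11]=0xc6

MEM[0x03,0x08,0x04,0x07,0x11] = 0d de de 0d c6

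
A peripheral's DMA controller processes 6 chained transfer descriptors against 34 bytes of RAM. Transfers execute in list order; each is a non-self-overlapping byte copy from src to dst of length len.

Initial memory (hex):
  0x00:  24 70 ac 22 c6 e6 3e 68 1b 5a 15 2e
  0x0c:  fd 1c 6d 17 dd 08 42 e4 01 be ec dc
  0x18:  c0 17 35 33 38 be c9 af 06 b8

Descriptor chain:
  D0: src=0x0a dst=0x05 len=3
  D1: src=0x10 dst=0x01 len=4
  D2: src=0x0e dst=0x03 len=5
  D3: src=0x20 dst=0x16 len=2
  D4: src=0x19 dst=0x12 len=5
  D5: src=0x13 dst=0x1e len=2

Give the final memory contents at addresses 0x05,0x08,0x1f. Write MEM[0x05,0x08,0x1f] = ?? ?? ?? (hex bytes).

MEM[0x05,0x08,0x1f] = dd 1b 33

#0 dst[0x05+3] := {0x15,0x2e,0xfd}
#1 dst[0x01+4] := {0xdd,0x08,0x42,0xe4}
#2 dst[0x03+5] := {0x6d,0x17,0xdd,0x08,0x42}
#3 dst[0x16+2] := {0x06,0xb8}
#4 dst[0x12+5] := {0x17,0x35,0x33,0x38,0xbe}
#5 dst[0x1e+2] := {0x35,0x33}
query mem[0x05]=0xdd, mem[0x08]=0x1b, mem[0x1f]=0x33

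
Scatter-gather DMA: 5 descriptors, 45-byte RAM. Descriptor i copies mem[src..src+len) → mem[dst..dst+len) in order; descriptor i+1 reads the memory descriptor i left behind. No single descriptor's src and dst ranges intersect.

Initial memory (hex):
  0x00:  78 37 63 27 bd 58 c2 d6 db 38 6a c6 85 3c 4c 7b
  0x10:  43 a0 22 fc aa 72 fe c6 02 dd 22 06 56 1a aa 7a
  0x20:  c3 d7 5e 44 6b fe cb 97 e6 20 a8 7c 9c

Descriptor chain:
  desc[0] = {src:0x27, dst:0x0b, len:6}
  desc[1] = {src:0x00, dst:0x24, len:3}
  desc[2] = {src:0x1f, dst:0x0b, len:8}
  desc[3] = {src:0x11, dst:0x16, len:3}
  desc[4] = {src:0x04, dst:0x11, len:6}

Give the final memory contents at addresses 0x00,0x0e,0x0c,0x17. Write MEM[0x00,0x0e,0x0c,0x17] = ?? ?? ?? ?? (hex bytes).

#0 dst[0x0b+6] := {0x97,0xe6,0x20,0xa8,0x7c,0x9c}
#1 dst[0x24+3] := {0x78,0x37,0x63}
#2 dst[0x0b+8] := {0x7a,0xc3,0xd7,0x5e,0x44,0x78,0x37,0x63}
#3 dst[0x16+3] := {0x37,0x63,0xfc}
#4 dst[0x11+6] := {0xbd,0x58,0xc2,0xd6,0xdb,0x38}
query mem[0x00]=0x78, mem[0x0e]=0x5e, mem[0x0c]=0xc3, mem[0x17]=0x63

MEM[0x00,0x0e,0x0c,0x17] = 78 5e c3 63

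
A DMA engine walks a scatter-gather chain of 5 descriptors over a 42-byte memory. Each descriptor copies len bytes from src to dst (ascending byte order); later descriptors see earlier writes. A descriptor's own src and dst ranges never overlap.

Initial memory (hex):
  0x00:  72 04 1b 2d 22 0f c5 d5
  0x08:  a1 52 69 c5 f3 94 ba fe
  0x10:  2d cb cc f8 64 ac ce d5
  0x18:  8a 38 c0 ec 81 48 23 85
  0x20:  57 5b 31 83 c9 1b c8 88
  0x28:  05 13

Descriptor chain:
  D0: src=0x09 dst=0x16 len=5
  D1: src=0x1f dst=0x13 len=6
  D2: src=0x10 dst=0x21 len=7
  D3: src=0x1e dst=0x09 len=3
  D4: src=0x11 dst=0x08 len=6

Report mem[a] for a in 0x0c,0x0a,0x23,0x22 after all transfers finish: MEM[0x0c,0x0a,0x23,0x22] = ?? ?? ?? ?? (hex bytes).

  after D0: wrote 5B at 0x16 = 5269c5f394
  after D1: wrote 6B at 0x13 = 85575b3183c9
  after D2: wrote 7B at 0x21 = 2dcbcc85575b31
  after D3: wrote 3B at 0x09 = 238557
  after D4: wrote 6B at 0x08 = cbcc85575b31
query mem[0x0c]=0x5b, mem[0x0a]=0x85, mem[0x23]=0xcc, mem[0x22]=0xcb

MEM[0x0c,0x0a,0x23,0x22] = 5b 85 cc cb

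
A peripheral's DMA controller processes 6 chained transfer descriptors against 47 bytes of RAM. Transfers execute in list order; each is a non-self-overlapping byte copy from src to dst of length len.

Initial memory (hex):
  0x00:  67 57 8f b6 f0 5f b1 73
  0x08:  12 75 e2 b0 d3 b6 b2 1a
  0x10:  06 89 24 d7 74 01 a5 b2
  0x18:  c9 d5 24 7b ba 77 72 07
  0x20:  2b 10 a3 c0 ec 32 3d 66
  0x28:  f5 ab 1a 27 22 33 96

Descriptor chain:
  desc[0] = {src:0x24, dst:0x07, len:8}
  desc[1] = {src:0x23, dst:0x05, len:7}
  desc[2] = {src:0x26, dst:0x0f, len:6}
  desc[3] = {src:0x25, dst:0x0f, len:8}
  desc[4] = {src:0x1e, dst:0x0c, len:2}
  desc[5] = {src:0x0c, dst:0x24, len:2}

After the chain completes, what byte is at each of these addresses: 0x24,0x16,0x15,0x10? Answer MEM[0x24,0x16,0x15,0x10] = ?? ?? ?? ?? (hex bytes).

MEM[0x24,0x16,0x15,0x10] = 72 22 27 3d

[0] 0x24->0x07 len=8 : ec 32 3d 66 f5 ab 1a 27
[1] 0x23->0x05 len=7 : c0 ec 32 3d 66 f5 ab
[2] 0x26->0x0f len=6 : 3d 66 f5 ab 1a 27
[3] 0x25->0x0f len=8 : 32 3d 66 f5 ab 1a 27 22
[4] 0x1e->0x0c len=2 : 72 07
[5] 0x0c->0x24 len=2 : 72 07
query mem[0x24]=0x72, mem[0x16]=0x22, mem[0x15]=0x27, mem[0x10]=0x3d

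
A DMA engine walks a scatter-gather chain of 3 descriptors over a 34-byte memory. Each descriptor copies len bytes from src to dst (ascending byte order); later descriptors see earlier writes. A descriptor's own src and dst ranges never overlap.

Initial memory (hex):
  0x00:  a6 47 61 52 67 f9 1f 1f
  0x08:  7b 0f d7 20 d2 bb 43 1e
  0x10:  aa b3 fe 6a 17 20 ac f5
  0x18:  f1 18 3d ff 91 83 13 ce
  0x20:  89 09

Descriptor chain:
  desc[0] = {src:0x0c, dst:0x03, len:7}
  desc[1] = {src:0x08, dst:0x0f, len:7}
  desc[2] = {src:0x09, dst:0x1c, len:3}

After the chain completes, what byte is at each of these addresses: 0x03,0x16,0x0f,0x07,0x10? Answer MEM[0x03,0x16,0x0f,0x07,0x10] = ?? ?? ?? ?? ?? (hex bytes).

MEM[0x03,0x16,0x0f,0x07,0x10] = d2 ac b3 aa fe

#0 dst[0x03+7] := {0xd2,0xbb,0x43,0x1e,0xaa,0xb3,0xfe}
#1 dst[0x0f+7] := {0xb3,0xfe,0xd7,0x20,0xd2,0xbb,0x43}
#2 dst[0x1c+3] := {0xfe,0xd7,0x20}
query mem[0x03]=0xd2, mem[0x16]=0xac, mem[0x0f]=0xb3, mem[0x07]=0xaa, mem[0x10]=0xfe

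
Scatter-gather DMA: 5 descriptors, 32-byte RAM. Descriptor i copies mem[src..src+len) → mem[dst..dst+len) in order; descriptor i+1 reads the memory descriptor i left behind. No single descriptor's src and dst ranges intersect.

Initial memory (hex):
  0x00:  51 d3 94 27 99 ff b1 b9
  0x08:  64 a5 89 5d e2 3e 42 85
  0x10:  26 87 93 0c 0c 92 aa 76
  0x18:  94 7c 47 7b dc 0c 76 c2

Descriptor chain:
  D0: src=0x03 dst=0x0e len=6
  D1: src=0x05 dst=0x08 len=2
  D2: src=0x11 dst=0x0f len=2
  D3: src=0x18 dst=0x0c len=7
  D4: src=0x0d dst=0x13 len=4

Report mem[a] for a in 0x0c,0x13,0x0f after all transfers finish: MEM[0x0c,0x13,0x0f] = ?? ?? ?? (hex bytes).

MEM[0x0c,0x13,0x0f] = 94 7c 7b

#0 dst[0x0e+6] := {0x27,0x99,0xff,0xb1,0xb9,0x64}
#1 dst[0x08+2] := {0xff,0xb1}
#2 dst[0x0f+2] := {0xb1,0xb9}
#3 dst[0x0c+7] := {0x94,0x7c,0x47,0x7b,0xdc,0x0c,0x76}
#4 dst[0x13+4] := {0x7c,0x47,0x7b,0xdc}
query mem[0x0c]=0x94, mem[0x13]=0x7c, mem[0x0f]=0x7b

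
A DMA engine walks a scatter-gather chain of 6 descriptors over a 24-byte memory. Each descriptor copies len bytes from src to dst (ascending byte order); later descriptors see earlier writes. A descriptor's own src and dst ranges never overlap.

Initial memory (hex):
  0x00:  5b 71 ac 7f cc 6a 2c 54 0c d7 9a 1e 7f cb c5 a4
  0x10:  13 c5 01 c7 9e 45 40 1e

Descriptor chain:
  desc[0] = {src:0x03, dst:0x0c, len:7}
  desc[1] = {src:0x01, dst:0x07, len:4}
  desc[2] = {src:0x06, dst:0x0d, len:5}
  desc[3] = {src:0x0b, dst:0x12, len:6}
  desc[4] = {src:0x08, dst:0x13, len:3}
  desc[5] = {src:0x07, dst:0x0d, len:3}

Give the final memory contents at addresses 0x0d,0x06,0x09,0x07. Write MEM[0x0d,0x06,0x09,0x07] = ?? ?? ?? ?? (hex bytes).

[0] 0x03->0x0c len=7 : 7f cc 6a 2c 54 0c d7
[1] 0x01->0x07 len=4 : 71 ac 7f cc
[2] 0x06->0x0d len=5 : 2c 71 ac 7f cc
[3] 0x0b->0x12 len=6 : 1e 7f 2c 71 ac 7f
[4] 0x08->0x13 len=3 : ac 7f cc
[5] 0x07->0x0d len=3 : 71 ac 7f
query mem[0x0d]=0x71, mem[0x06]=0x2c, mem[0x09]=0x7f, mem[0x07]=0x71

MEM[0x0d,0x06,0x09,0x07] = 71 2c 7f 71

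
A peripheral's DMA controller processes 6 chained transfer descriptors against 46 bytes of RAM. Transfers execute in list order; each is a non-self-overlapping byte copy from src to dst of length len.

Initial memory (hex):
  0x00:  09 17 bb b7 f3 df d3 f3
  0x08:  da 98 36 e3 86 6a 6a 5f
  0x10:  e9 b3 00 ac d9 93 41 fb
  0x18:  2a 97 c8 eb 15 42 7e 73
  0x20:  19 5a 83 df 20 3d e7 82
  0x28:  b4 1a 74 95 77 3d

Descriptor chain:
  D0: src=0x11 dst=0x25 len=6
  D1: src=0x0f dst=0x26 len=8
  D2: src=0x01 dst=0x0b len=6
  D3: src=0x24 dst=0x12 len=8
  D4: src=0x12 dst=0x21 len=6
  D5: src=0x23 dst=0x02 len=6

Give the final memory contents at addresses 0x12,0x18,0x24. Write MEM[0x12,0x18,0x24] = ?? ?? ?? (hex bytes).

MEM[0x12,0x18,0x24] = 20 ac e9

#0 dst[0x25+6] := {0xb3,0x00,0xac,0xd9,0x93,0x41}
#1 dst[0x26+8] := {0x5f,0xe9,0xb3,0x00,0xac,0xd9,0x93,0x41}
#2 dst[0x0b+6] := {0x17,0xbb,0xb7,0xf3,0xdf,0xd3}
#3 dst[0x12+8] := {0x20,0xb3,0x5f,0xe9,0xb3,0x00,0xac,0xd9}
#4 dst[0x21+6] := {0x20,0xb3,0x5f,0xe9,0xb3,0x00}
#5 dst[0x02+6] := {0x5f,0xe9,0xb3,0x00,0xe9,0xb3}
query mem[0x12]=0x20, mem[0x18]=0xac, mem[0x24]=0xe9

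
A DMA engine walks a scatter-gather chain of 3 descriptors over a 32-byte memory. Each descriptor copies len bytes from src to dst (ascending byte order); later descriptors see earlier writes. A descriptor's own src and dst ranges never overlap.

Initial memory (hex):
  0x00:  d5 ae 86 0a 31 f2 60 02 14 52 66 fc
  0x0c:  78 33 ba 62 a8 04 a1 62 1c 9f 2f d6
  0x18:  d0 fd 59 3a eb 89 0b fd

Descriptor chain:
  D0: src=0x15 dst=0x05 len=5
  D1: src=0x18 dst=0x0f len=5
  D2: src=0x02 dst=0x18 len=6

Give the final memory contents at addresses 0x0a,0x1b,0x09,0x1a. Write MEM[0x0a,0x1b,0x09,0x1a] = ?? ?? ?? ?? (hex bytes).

  after D0: wrote 5B at 0x05 = 9f2fd6d0fd
  after D1: wrote 5B at 0x0f = d0fd593aeb
  after D2: wrote 6B at 0x18 = 860a319f2fd6
query mem[0x0a]=0x66, mem[0x1b]=0x9f, mem[0x09]=0xfd, mem[0x1a]=0x31

MEM[0x0a,0x1b,0x09,0x1a] = 66 9f fd 31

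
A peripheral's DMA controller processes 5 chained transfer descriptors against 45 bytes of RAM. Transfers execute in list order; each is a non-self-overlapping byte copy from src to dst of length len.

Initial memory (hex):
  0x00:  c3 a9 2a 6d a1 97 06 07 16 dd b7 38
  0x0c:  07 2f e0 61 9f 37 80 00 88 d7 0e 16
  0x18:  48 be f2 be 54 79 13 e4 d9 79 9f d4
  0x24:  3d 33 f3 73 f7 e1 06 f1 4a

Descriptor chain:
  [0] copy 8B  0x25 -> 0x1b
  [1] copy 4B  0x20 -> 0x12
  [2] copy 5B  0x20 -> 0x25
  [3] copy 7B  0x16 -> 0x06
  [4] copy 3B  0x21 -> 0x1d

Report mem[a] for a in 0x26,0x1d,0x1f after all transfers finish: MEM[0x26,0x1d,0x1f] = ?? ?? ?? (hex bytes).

MEM[0x26,0x1d,0x1f] = f1 f1 d4

D0: mem[0x1b..0x22] <- [33 f3 73 f7 e1 06 f1 4a]
D1: mem[0x12..0x15] <- [06 f1 4a d4]
D2: mem[0x25..0x29] <- [06 f1 4a d4 3d]
D3: mem[0x06..0x0c] <- [0e 16 48 be f2 33 f3]
D4: mem[0x1d..0x1f] <- [f1 4a d4]
query mem[0x26]=0xf1, mem[0x1d]=0xf1, mem[0x1f]=0xd4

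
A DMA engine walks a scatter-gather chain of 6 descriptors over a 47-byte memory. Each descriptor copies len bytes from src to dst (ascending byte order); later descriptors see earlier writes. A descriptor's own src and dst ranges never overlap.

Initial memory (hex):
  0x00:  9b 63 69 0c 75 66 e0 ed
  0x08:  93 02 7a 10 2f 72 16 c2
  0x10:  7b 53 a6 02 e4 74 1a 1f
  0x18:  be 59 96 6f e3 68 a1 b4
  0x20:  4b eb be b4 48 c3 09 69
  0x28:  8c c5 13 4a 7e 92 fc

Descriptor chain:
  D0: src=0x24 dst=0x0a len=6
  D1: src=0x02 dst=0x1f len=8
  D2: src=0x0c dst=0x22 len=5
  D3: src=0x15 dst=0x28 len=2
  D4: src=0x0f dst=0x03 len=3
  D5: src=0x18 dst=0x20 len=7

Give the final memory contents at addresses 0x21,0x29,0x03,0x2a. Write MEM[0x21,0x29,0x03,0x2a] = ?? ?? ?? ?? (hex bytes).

D0: mem[0x0a..0x0f] <- [48 c3 09 69 8c c5]
D1: mem[0x1f..0x26] <- [69 0c 75 66 e0 ed 93 02]
D2: mem[0x22..0x26] <- [09 69 8c c5 7b]
D3: mem[0x28..0x29] <- [74 1a]
D4: mem[0x03..0x05] <- [c5 7b 53]
D5: mem[0x20..0x26] <- [be 59 96 6f e3 68 a1]
query mem[0x21]=0x59, mem[0x29]=0x1a, mem[0x03]=0xc5, mem[0x2a]=0x13

MEM[0x21,0x29,0x03,0x2a] = 59 1a c5 13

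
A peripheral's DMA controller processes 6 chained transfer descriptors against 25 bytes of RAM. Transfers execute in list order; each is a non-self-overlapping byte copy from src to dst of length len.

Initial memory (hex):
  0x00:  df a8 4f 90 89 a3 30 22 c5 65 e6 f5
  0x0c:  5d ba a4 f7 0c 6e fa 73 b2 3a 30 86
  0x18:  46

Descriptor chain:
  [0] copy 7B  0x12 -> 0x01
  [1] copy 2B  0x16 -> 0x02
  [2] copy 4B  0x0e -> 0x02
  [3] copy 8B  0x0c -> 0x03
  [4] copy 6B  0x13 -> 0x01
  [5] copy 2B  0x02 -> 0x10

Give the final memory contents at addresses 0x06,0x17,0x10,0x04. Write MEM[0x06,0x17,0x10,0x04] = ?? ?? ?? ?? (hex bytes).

MEM[0x06,0x17,0x10,0x04] = 46 86 b2 30

#0 dst[0x01+7] := {0xfa,0x73,0xb2,0x3a,0x30,0x86,0x46}
#1 dst[0x02+2] := {0x30,0x86}
#2 dst[0x02+4] := {0xa4,0xf7,0x0c,0x6e}
#3 dst[0x03+8] := {0x5d,0xba,0xa4,0xf7,0x0c,0x6e,0xfa,0x73}
#4 dst[0x01+6] := {0x73,0xb2,0x3a,0x30,0x86,0x46}
#5 dst[0x10+2] := {0xb2,0x3a}
query mem[0x06]=0x46, mem[0x17]=0x86, mem[0x10]=0xb2, mem[0x04]=0x30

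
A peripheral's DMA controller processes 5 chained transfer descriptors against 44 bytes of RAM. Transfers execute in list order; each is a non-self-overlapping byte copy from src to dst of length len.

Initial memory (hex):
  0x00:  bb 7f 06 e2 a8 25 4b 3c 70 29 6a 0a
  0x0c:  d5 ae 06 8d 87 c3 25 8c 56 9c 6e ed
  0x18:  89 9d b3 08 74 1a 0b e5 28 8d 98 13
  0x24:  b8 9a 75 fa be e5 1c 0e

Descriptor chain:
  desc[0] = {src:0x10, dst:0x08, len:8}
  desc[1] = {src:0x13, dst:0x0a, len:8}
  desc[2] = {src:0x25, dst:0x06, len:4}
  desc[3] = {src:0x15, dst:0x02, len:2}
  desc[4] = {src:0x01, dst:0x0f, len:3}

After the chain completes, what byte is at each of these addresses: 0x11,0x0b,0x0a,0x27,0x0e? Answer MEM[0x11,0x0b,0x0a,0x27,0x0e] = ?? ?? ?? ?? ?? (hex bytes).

D0: mem[0x08..0x0f] <- [87 c3 25 8c 56 9c 6e ed]
D1: mem[0x0a..0x11] <- [8c 56 9c 6e ed 89 9d b3]
D2: mem[0x06..0x09] <- [9a 75 fa be]
D3: mem[0x02..0x03] <- [9c 6e]
D4: mem[0x0f..0x11] <- [7f 9c 6e]
query mem[0x11]=0x6e, mem[0x0b]=0x56, mem[0x0a]=0x8c, mem[0x27]=0xfa, mem[0x0e]=0xed

MEM[0x11,0x0b,0x0a,0x27,0x0e] = 6e 56 8c fa ed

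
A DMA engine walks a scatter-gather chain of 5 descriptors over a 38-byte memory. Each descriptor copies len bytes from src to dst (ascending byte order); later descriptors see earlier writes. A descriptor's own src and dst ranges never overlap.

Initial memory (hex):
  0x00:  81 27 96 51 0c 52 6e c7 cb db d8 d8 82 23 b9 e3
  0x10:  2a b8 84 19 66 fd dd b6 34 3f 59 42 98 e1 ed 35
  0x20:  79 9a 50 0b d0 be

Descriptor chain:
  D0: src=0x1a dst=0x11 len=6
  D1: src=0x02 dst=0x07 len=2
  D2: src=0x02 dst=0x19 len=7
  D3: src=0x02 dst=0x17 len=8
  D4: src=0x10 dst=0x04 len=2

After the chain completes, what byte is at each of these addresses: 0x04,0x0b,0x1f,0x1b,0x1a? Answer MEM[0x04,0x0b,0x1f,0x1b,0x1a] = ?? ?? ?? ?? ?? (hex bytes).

D0: mem[0x11..0x16] <- [59 42 98 e1 ed 35]
D1: mem[0x07..0x08] <- [96 51]
D2: mem[0x19..0x1f] <- [96 51 0c 52 6e 96 51]
D3: mem[0x17..0x1e] <- [96 51 0c 52 6e 96 51 db]
D4: mem[0x04..0x05] <- [2a 59]
query mem[0x04]=0x2a, mem[0x0b]=0xd8, mem[0x1f]=0x51, mem[0x1b]=0x6e, mem[0x1a]=0x52

MEM[0x04,0x0b,0x1f,0x1b,0x1a] = 2a d8 51 6e 52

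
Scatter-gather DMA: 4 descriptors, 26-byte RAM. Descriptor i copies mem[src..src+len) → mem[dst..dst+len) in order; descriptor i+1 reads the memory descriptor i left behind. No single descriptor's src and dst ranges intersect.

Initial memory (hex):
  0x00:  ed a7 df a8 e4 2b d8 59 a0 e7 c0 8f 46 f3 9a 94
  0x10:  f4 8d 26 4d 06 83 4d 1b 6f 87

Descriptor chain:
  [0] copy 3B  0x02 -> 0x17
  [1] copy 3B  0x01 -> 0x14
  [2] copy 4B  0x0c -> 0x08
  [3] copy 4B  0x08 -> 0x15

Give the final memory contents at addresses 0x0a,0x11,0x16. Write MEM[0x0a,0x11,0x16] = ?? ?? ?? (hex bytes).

D0: mem[0x17..0x19] <- [df a8 e4]
D1: mem[0x14..0x16] <- [a7 df a8]
D2: mem[0x08..0x0b] <- [46 f3 9a 94]
D3: mem[0x15..0x18] <- [46 f3 9a 94]
query mem[0x0a]=0x9a, mem[0x11]=0x8d, mem[0x16]=0xf3

MEM[0x0a,0x11,0x16] = 9a 8d f3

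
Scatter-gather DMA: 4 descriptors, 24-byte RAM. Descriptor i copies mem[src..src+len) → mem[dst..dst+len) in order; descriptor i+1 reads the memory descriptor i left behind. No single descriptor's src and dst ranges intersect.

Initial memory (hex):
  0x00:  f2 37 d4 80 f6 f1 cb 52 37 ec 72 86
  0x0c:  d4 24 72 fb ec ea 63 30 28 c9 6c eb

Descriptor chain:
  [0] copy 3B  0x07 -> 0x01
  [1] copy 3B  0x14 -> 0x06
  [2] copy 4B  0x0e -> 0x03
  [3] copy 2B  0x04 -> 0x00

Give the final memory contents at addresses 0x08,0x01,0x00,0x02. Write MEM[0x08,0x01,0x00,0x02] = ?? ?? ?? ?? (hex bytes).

  after D0: wrote 3B at 0x01 = 5237ec
  after D1: wrote 3B at 0x06 = 28c96c
  after D2: wrote 4B at 0x03 = 72fbecea
  after D3: wrote 2B at 0x00 = fbec
query mem[0x08]=0x6c, mem[0x01]=0xec, mem[0x00]=0xfb, mem[0x02]=0x37

MEM[0x08,0x01,0x00,0x02] = 6c ec fb 37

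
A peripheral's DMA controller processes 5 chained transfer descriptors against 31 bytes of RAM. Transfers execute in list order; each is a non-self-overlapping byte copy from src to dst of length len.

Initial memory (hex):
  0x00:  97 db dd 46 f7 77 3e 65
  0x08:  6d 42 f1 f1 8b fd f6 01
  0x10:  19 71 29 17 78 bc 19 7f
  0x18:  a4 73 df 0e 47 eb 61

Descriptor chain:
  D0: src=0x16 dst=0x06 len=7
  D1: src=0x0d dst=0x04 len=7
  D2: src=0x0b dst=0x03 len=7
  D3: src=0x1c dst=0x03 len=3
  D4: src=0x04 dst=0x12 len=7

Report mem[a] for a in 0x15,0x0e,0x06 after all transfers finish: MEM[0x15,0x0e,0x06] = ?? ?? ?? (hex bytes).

D0: mem[0x06..0x0c] <- [19 7f a4 73 df 0e 47]
D1: mem[0x04..0x0a] <- [fd f6 01 19 71 29 17]
D2: mem[0x03..0x09] <- [0e 47 fd f6 01 19 71]
D3: mem[0x03..0x05] <- [47 eb 61]
D4: mem[0x12..0x18] <- [eb 61 f6 01 19 71 17]
query mem[0x15]=0x01, mem[0x0e]=0xf6, mem[0x06]=0xf6

MEM[0x15,0x0e,0x06] = 01 f6 f6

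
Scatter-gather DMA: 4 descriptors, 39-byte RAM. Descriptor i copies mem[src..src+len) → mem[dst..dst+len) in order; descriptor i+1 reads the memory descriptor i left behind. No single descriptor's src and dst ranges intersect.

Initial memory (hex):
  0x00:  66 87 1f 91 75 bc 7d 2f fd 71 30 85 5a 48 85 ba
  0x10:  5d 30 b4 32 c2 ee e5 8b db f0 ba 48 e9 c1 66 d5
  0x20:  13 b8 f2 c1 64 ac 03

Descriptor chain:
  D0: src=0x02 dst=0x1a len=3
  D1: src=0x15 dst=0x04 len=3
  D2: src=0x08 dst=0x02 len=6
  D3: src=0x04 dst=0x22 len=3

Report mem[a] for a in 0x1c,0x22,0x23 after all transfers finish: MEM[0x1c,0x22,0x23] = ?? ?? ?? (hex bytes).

MEM[0x1c,0x22,0x23] = 75 30 85

D0: mem[0x1a..0x1c] <- [1f 91 75]
D1: mem[0x04..0x06] <- [ee e5 8b]
D2: mem[0x02..0x07] <- [fd 71 30 85 5a 48]
D3: mem[0x22..0x24] <- [30 85 5a]
query mem[0x1c]=0x75, mem[0x22]=0x30, mem[0x23]=0x85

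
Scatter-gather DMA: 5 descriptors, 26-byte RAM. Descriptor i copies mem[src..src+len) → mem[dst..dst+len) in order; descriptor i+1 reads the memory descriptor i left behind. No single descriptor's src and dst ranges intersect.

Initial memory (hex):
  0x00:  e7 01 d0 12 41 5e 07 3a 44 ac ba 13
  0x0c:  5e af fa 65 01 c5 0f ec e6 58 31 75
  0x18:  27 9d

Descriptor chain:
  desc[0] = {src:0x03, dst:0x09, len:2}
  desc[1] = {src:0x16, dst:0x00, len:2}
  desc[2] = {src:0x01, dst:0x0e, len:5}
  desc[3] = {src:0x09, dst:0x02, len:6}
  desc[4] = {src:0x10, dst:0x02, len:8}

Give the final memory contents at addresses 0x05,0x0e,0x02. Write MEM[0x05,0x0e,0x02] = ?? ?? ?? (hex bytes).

MEM[0x05,0x0e,0x02] = ec 75 12

[0] 0x03->0x09 len=2 : 12 41
[1] 0x16->0x00 len=2 : 31 75
[2] 0x01->0x0e len=5 : 75 d0 12 41 5e
[3] 0x09->0x02 len=6 : 12 41 13 5e af 75
[4] 0x10->0x02 len=8 : 12 41 5e ec e6 58 31 75
query mem[0x05]=0xec, mem[0x0e]=0x75, mem[0x02]=0x12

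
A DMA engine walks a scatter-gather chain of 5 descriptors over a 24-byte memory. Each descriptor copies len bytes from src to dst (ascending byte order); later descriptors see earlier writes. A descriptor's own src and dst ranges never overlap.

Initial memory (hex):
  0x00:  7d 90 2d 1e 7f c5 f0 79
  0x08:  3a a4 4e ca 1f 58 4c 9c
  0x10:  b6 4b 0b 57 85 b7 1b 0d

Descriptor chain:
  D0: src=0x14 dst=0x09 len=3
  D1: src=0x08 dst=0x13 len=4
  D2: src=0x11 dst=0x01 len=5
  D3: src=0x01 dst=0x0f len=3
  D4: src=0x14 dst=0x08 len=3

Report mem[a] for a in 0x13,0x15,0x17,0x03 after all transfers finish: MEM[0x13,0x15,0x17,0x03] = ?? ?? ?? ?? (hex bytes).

MEM[0x13,0x15,0x17,0x03] = 3a b7 0d 3a

[0] 0x14->0x09 len=3 : 85 b7 1b
[1] 0x08->0x13 len=4 : 3a 85 b7 1b
[2] 0x11->0x01 len=5 : 4b 0b 3a 85 b7
[3] 0x01->0x0f len=3 : 4b 0b 3a
[4] 0x14->0x08 len=3 : 85 b7 1b
query mem[0x13]=0x3a, mem[0x15]=0xb7, mem[0x17]=0x0d, mem[0x03]=0x3a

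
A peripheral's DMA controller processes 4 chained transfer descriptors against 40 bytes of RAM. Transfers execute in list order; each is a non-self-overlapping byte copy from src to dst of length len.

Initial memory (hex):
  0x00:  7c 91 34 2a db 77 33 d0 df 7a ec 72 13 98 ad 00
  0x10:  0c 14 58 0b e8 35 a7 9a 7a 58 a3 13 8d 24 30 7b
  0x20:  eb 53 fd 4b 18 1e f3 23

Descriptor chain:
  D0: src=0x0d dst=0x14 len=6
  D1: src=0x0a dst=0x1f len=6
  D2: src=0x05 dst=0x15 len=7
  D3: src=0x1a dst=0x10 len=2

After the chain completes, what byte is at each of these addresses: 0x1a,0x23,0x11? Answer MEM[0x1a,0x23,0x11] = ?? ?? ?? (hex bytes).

MEM[0x1a,0x23,0x11] = ec ad 72

#0 dst[0x14+6] := {0x98,0xad,0x00,0x0c,0x14,0x58}
#1 dst[0x1f+6] := {0xec,0x72,0x13,0x98,0xad,0x00}
#2 dst[0x15+7] := {0x77,0x33,0xd0,0xdf,0x7a,0xec,0x72}
#3 dst[0x10+2] := {0xec,0x72}
query mem[0x1a]=0xec, mem[0x23]=0xad, mem[0x11]=0x72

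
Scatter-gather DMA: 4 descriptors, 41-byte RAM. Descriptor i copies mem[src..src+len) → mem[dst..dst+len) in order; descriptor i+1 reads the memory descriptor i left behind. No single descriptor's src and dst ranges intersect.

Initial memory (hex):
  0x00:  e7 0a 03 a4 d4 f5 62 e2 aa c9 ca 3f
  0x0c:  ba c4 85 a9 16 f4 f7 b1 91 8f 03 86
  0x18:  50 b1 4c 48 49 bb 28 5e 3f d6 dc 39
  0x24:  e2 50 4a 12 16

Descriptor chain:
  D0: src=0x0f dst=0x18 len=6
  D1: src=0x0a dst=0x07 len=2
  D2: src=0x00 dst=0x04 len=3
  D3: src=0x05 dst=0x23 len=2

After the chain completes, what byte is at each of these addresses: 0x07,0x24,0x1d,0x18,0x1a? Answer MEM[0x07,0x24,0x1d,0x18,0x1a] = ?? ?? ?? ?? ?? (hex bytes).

D0: mem[0x18..0x1d] <- [a9 16 f4 f7 b1 91]
D1: mem[0x07..0x08] <- [ca 3f]
D2: mem[0x04..0x06] <- [e7 0a 03]
D3: mem[0x23..0x24] <- [0a 03]
query mem[0x07]=0xca, mem[0x24]=0x03, mem[0x1d]=0x91, mem[0x18]=0xa9, mem[0x1a]=0xf4

MEM[0x07,0x24,0x1d,0x18,0x1a] = ca 03 91 a9 f4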